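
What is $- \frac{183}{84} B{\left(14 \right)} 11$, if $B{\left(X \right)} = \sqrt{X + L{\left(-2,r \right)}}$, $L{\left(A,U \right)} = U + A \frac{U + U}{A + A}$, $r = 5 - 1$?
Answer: $- \frac{671 \sqrt{22}}{28} \approx -112.4$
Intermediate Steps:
$r = 4$
$L{\left(A,U \right)} = 2 U$ ($L{\left(A,U \right)} = U + A \frac{2 U}{2 A} = U + A 2 U \frac{1}{2 A} = U + A \frac{U}{A} = U + U = 2 U$)
$B{\left(X \right)} = \sqrt{8 + X}$ ($B{\left(X \right)} = \sqrt{X + 2 \cdot 4} = \sqrt{X + 8} = \sqrt{8 + X}$)
$- \frac{183}{84} B{\left(14 \right)} 11 = - \frac{183}{84} \sqrt{8 + 14} \cdot 11 = \left(-183\right) \frac{1}{84} \sqrt{22} \cdot 11 = - \frac{61 \sqrt{22}}{28} \cdot 11 = - \frac{671 \sqrt{22}}{28}$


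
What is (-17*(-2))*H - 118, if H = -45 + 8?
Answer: -1376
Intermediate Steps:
H = -37
(-17*(-2))*H - 118 = -17*(-2)*(-37) - 118 = 34*(-37) - 118 = -1258 - 118 = -1376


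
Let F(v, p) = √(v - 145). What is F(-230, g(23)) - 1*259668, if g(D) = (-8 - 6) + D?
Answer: -259668 + 5*I*√15 ≈ -2.5967e+5 + 19.365*I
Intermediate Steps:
g(D) = -14 + D
F(v, p) = √(-145 + v)
F(-230, g(23)) - 1*259668 = √(-145 - 230) - 1*259668 = √(-375) - 259668 = 5*I*√15 - 259668 = -259668 + 5*I*√15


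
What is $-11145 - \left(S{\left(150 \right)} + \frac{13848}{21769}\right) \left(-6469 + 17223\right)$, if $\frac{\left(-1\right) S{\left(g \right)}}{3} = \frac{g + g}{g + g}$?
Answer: $\frac{310774581}{21769} \approx 14276.0$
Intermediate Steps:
$S{\left(g \right)} = -3$ ($S{\left(g \right)} = - 3 \frac{g + g}{g + g} = - 3 \frac{2 g}{2 g} = - 3 \cdot 2 g \frac{1}{2 g} = \left(-3\right) 1 = -3$)
$-11145 - \left(S{\left(150 \right)} + \frac{13848}{21769}\right) \left(-6469 + 17223\right) = -11145 - \left(-3 + \frac{13848}{21769}\right) \left(-6469 + 17223\right) = -11145 - \left(-3 + 13848 \cdot \frac{1}{21769}\right) 10754 = -11145 - \left(-3 + \frac{13848}{21769}\right) 10754 = -11145 - \left(- \frac{51459}{21769}\right) 10754 = -11145 - - \frac{553390086}{21769} = -11145 + \frac{553390086}{21769} = \frac{310774581}{21769}$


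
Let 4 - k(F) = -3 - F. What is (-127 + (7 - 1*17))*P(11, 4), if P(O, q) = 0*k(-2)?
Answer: 0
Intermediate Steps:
k(F) = 7 + F (k(F) = 4 - (-3 - F) = 4 + (3 + F) = 7 + F)
P(O, q) = 0 (P(O, q) = 0*(7 - 2) = 0*5 = 0)
(-127 + (7 - 1*17))*P(11, 4) = (-127 + (7 - 1*17))*0 = (-127 + (7 - 17))*0 = (-127 - 10)*0 = -137*0 = 0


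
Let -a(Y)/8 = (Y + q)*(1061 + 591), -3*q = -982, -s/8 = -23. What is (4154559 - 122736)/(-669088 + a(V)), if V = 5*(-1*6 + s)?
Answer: -12095469/50272096 ≈ -0.24060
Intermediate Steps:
s = 184 (s = -8*(-23) = 184)
q = 982/3 (q = -⅓*(-982) = 982/3 ≈ 327.33)
V = 890 (V = 5*(-1*6 + 184) = 5*(-6 + 184) = 5*178 = 890)
a(Y) = -12978112/3 - 13216*Y (a(Y) = -8*(Y + 982/3)*(1061 + 591) = -8*(982/3 + Y)*1652 = -8*(1622264/3 + 1652*Y) = -12978112/3 - 13216*Y)
(4154559 - 122736)/(-669088 + a(V)) = (4154559 - 122736)/(-669088 + (-12978112/3 - 13216*890)) = 4031823/(-669088 + (-12978112/3 - 11762240)) = 4031823/(-669088 - 48264832/3) = 4031823/(-50272096/3) = 4031823*(-3/50272096) = -12095469/50272096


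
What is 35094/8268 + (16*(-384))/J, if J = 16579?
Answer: 88504139/22845862 ≈ 3.8740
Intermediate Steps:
35094/8268 + (16*(-384))/J = 35094/8268 + (16*(-384))/16579 = 35094*(1/8268) - 6144*1/16579 = 5849/1378 - 6144/16579 = 88504139/22845862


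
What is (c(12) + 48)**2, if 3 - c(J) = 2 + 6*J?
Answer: 529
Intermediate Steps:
c(J) = 1 - 6*J (c(J) = 3 - (2 + 6*J) = 3 + (-2 - 6*J) = 1 - 6*J)
(c(12) + 48)**2 = ((1 - 6*12) + 48)**2 = ((1 - 72) + 48)**2 = (-71 + 48)**2 = (-23)**2 = 529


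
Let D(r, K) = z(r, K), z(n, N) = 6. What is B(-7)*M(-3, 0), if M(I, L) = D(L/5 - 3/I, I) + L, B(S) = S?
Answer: -42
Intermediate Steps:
D(r, K) = 6
M(I, L) = 6 + L
B(-7)*M(-3, 0) = -7*(6 + 0) = -7*6 = -42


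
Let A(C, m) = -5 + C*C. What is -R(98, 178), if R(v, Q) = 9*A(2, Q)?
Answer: 9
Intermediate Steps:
A(C, m) = -5 + C**2
R(v, Q) = -9 (R(v, Q) = 9*(-5 + 2**2) = 9*(-5 + 4) = 9*(-1) = -9)
-R(98, 178) = -1*(-9) = 9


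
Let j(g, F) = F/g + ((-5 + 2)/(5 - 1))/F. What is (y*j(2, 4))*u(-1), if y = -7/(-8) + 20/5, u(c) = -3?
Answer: -3393/128 ≈ -26.508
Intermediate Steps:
j(g, F) = -3/(4*F) + F/g (j(g, F) = F/g + (-3/4)/F = F/g + (-3*¼)/F = F/g - 3/(4*F) = -3/(4*F) + F/g)
y = 39/8 (y = -7*(-⅛) + 20*(⅕) = 7/8 + 4 = 39/8 ≈ 4.8750)
(y*j(2, 4))*u(-1) = (39*(-¾/4 + 4/2)/8)*(-3) = (39*(-¾*¼ + 4*(½))/8)*(-3) = (39*(-3/16 + 2)/8)*(-3) = ((39/8)*(29/16))*(-3) = (1131/128)*(-3) = -3393/128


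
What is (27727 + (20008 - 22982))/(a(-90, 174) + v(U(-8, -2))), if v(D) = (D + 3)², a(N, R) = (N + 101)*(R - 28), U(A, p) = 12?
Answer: 24753/1831 ≈ 13.519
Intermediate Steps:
a(N, R) = (-28 + R)*(101 + N) (a(N, R) = (101 + N)*(-28 + R) = (-28 + R)*(101 + N))
v(D) = (3 + D)²
(27727 + (20008 - 22982))/(a(-90, 174) + v(U(-8, -2))) = (27727 + (20008 - 22982))/((-2828 - 28*(-90) + 101*174 - 90*174) + (3 + 12)²) = (27727 - 2974)/((-2828 + 2520 + 17574 - 15660) + 15²) = 24753/(1606 + 225) = 24753/1831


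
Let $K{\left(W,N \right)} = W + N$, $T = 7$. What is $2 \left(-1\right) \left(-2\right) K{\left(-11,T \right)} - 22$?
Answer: $-38$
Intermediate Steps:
$K{\left(W,N \right)} = N + W$
$2 \left(-1\right) \left(-2\right) K{\left(-11,T \right)} - 22 = 2 \left(-1\right) \left(-2\right) \left(7 - 11\right) - 22 = \left(-2\right) \left(-2\right) \left(-4\right) - 22 = 4 \left(-4\right) - 22 = -16 - 22 = -38$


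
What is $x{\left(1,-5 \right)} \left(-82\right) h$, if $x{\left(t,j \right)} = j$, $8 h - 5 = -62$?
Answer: $- \frac{11685}{4} \approx -2921.3$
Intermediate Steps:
$h = - \frac{57}{8}$ ($h = \frac{5}{8} + \frac{1}{8} \left(-62\right) = \frac{5}{8} - \frac{31}{4} = - \frac{57}{8} \approx -7.125$)
$x{\left(1,-5 \right)} \left(-82\right) h = \left(-5\right) \left(-82\right) \left(- \frac{57}{8}\right) = 410 \left(- \frac{57}{8}\right) = - \frac{11685}{4}$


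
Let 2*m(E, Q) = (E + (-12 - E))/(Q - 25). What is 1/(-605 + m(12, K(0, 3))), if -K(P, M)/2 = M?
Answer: -31/18749 ≈ -0.0016534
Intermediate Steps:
K(P, M) = -2*M
m(E, Q) = -6/(-25 + Q) (m(E, Q) = ((E + (-12 - E))/(Q - 25))/2 = (-12/(-25 + Q))/2 = -6/(-25 + Q))
1/(-605 + m(12, K(0, 3))) = 1/(-605 - 6/(-25 - 2*3)) = 1/(-605 - 6/(-25 - 6)) = 1/(-605 - 6/(-31)) = 1/(-605 - 6*(-1/31)) = 1/(-605 + 6/31) = 1/(-18749/31) = -31/18749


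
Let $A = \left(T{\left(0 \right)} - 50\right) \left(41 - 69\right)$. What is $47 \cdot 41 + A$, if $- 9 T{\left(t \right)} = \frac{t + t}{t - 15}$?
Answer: $3327$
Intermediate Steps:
$T{\left(t \right)} = - \frac{2 t}{9 \left(-15 + t\right)}$ ($T{\left(t \right)} = - \frac{\left(t + t\right) \frac{1}{t - 15}}{9} = - \frac{2 t \frac{1}{t - 15}}{9} = - \frac{2 t \frac{1}{-15 + t}}{9} = - \frac{2 t}{9 \left(-15 + t\right)}$)
$A = 1400$ ($A = \left(\left(-2\right) 0 \frac{1}{-135 + 9 \cdot 0} - 50\right) \left(41 - 69\right) = \left(\left(-2\right) 0 \frac{1}{-135 + 0} - 50\right) \left(-28\right) = \left(\left(-2\right) 0 \frac{1}{-135} - 50\right) \left(-28\right) = \left(\left(-2\right) 0 \left(- \frac{1}{135}\right) - 50\right) \left(-28\right) = \left(0 - 50\right) \left(-28\right) = \left(-50\right) \left(-28\right) = 1400$)
$47 \cdot 41 + A = 47 \cdot 41 + 1400 = 1927 + 1400 = 3327$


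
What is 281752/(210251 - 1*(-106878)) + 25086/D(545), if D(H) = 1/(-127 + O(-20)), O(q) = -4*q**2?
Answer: -13739144926586/317129 ≈ -4.3324e+7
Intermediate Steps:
D(H) = -1/1727 (D(H) = 1/(-127 - 4*(-20)**2) = 1/(-127 - 4*400) = 1/(-127 - 1600) = 1/(-1727) = -1/1727)
281752/(210251 - 1*(-106878)) + 25086/D(545) = 281752/(210251 - 1*(-106878)) + 25086/(-1/1727) = 281752/(210251 + 106878) + 25086*(-1727) = 281752/317129 - 43323522 = -13739144926586/317129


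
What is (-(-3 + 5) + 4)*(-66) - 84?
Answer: -216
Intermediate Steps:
(-(-3 + 5) + 4)*(-66) - 84 = (-1*2 + 4)*(-66) - 84 = (-2 + 4)*(-66) - 84 = 2*(-66) - 84 = -132 - 84 = -216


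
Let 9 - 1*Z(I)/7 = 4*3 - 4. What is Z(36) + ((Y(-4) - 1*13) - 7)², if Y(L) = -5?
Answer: 632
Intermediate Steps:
Z(I) = 7 (Z(I) = 63 - 7*(4*3 - 4) = 63 - 7*(12 - 4) = 63 - 7*8 = 63 - 56 = 7)
Z(36) + ((Y(-4) - 1*13) - 7)² = 7 + ((-5 - 1*13) - 7)² = 7 + ((-5 - 13) - 7)² = 7 + (-18 - 7)² = 7 + (-25)² = 7 + 625 = 632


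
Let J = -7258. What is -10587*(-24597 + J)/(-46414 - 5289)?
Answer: -337248885/51703 ≈ -6522.8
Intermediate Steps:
-10587*(-24597 + J)/(-46414 - 5289) = -10587*(-24597 - 7258)/(-46414 - 5289) = -10587/((-51703/(-31855))) = -10587/((-51703*(-1/31855))) = -10587/51703/31855 = -10587*31855/51703 = -337248885/51703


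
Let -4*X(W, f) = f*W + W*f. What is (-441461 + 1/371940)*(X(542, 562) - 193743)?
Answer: 11363910473297851/74388 ≈ 1.5277e+11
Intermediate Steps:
X(W, f) = -W*f/2 (X(W, f) = -(f*W + W*f)/4 = -(W*f + W*f)/4 = -W*f/2)
(-441461 + 1/371940)*(X(542, 562) - 193743) = (-441461 + 1/371940)*(-½*542*562 - 193743) = (-441461 + 1/371940)*(-152302 - 193743) = -164197004339/371940*(-346045) = 11363910473297851/74388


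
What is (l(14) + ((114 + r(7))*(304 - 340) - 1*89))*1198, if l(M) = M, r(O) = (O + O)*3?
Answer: -6817818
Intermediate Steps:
r(O) = 6*O (r(O) = (2*O)*3 = 6*O)
(l(14) + ((114 + r(7))*(304 - 340) - 1*89))*1198 = (14 + ((114 + 6*7)*(304 - 340) - 1*89))*1198 = (14 + ((114 + 42)*(-36) - 89))*1198 = (14 + (156*(-36) - 89))*1198 = (14 + (-5616 - 89))*1198 = (14 - 5705)*1198 = -5691*1198 = -6817818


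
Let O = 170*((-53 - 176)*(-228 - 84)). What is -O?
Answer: -12146160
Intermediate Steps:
O = 12146160 (O = 170*(-229*(-312)) = 170*71448 = 12146160)
-O = -1*12146160 = -12146160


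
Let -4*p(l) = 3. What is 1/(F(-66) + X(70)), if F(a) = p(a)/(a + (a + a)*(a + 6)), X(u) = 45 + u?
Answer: 10472/1204279 ≈ 0.0086957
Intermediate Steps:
p(l) = -3/4 (p(l) = -1/4*3 = -3/4)
F(a) = -3/(4*(a + 2*a*(6 + a))) (F(a) = -3/(4*(a + (a + a)*(a + 6))) = -3/(4*(a + (2*a)*(6 + a))) = -3/(4*(a + 2*a*(6 + a))))
1/(F(-66) + X(70)) = 1/(-3/4/(-66*(13 + 2*(-66))) + (45 + 70)) = 1/(-3/4*(-1/66)/(13 - 132) + 115) = 1/(-3/4*(-1/66)/(-119) + 115) = 1/(-3/4*(-1/66)*(-1/119) + 115) = 1/(-1/10472 + 115) = 1/(1204279/10472) = 10472/1204279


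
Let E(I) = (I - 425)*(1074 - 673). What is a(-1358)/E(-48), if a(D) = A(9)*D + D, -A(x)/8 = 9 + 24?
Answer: -357154/189673 ≈ -1.8830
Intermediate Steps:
A(x) = -264 (A(x) = -8*(9 + 24) = -8*33 = -264)
E(I) = -170425 + 401*I (E(I) = (-425 + I)*401 = -170425 + 401*I)
a(D) = -263*D (a(D) = -264*D + D = -263*D)
a(-1358)/E(-48) = (-263*(-1358))/(-170425 + 401*(-48)) = 357154/(-170425 - 19248) = 357154/(-189673) = 357154*(-1/189673) = -357154/189673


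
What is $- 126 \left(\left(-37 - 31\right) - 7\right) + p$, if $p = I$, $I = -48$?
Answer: $9402$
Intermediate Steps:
$p = -48$
$- 126 \left(\left(-37 - 31\right) - 7\right) + p = - 126 \left(\left(-37 - 31\right) - 7\right) - 48 = - 126 \left(-68 - 7\right) - 48 = \left(-126\right) \left(-75\right) - 48 = 9450 - 48 = 9402$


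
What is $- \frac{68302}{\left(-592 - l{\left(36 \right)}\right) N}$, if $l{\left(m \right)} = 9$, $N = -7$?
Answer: $- \frac{68302}{4207} \approx -16.235$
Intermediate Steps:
$- \frac{68302}{\left(-592 - l{\left(36 \right)}\right) N} = - \frac{68302}{\left(-592 - 9\right) \left(-7\right)} = - \frac{68302}{\left(-601\right) \left(-7\right)} = - \frac{68302}{4207}$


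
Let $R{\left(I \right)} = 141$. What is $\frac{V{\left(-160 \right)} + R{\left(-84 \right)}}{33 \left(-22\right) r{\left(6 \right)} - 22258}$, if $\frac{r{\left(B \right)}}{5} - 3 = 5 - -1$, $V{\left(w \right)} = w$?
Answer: $\frac{19}{54928} \approx 0.00034591$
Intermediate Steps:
$r{\left(B \right)} = 45$ ($r{\left(B \right)} = 15 + 5 \left(5 - -1\right) = 15 + 5 \left(5 + 1\right) = 15 + 5 \cdot 6 = 15 + 30 = 45$)
$\frac{V{\left(-160 \right)} + R{\left(-84 \right)}}{33 \left(-22\right) r{\left(6 \right)} - 22258} = \frac{-160 + 141}{33 \left(-22\right) 45 - 22258} = - \frac{19}{\left(-726\right) 45 - 22258} = - \frac{19}{-32670 - 22258} = - \frac{19}{-54928} = \left(-19\right) \left(- \frac{1}{54928}\right) = \frac{19}{54928}$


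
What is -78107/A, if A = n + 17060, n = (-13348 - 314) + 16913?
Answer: -78107/20311 ≈ -3.8456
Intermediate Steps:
n = 3251 (n = -13662 + 16913 = 3251)
A = 20311 (A = 3251 + 17060 = 20311)
-78107/A = -78107/20311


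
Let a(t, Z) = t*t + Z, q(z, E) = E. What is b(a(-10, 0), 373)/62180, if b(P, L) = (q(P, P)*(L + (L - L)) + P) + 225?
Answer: 7525/12436 ≈ 0.60510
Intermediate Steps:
a(t, Z) = Z + t² (a(t, Z) = t² + Z = Z + t²)
b(P, L) = 225 + P + L*P (b(P, L) = (P*(L + (L - L)) + P) + 225 = (P*(L + 0) + P) + 225 = (P*L + P) + 225 = (L*P + P) + 225 = (P + L*P) + 225 = 225 + P + L*P)
b(a(-10, 0), 373)/62180 = (225 + (0 + (-10)²) + 373*(0 + (-10)²))/62180 = (225 + (0 + 100) + 373*(0 + 100))*(1/62180) = (225 + 100 + 373*100)*(1/62180) = (225 + 100 + 37300)*(1/62180) = 37625*(1/62180) = 7525/12436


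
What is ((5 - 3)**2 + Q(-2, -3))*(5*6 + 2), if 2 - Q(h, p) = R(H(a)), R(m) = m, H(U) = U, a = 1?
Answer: 160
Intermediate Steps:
Q(h, p) = 1 (Q(h, p) = 2 - 1*1 = 2 - 1 = 1)
((5 - 3)**2 + Q(-2, -3))*(5*6 + 2) = ((5 - 3)**2 + 1)*(5*6 + 2) = (2**2 + 1)*(30 + 2) = (4 + 1)*32 = 5*32 = 160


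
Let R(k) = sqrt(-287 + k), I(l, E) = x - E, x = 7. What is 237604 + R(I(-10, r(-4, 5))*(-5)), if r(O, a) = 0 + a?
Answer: 237604 + 3*I*sqrt(33) ≈ 2.376e+5 + 17.234*I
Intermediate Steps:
r(O, a) = a
I(l, E) = 7 - E
237604 + R(I(-10, r(-4, 5))*(-5)) = 237604 + sqrt(-287 + (7 - 1*5)*(-5)) = 237604 + sqrt(-287 + (7 - 5)*(-5)) = 237604 + sqrt(-287 + 2*(-5)) = 237604 + sqrt(-287 - 10) = 237604 + sqrt(-297) = 237604 + 3*I*sqrt(33)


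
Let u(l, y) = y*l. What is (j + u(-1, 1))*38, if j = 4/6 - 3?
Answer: -380/3 ≈ -126.67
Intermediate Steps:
u(l, y) = l*y
j = -7/3 (j = 4*(1/6) - 3 = 2/3 - 3 = -7/3 ≈ -2.3333)
(j + u(-1, 1))*38 = (-7/3 - 1*1)*38 = (-7/3 - 1)*38 = -10/3*38 = -380/3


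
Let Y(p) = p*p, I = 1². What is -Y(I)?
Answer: -1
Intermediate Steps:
I = 1
Y(p) = p²
-Y(I) = -1*1² = -1*1 = -1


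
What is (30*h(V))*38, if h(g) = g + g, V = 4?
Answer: 9120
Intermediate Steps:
h(g) = 2*g
(30*h(V))*38 = (30*(2*4))*38 = (30*8)*38 = 240*38 = 9120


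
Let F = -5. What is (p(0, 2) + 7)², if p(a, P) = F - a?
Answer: 4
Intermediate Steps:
p(a, P) = -5 - a
(p(0, 2) + 7)² = ((-5 - 1*0) + 7)² = ((-5 + 0) + 7)² = (-5 + 7)² = 2² = 4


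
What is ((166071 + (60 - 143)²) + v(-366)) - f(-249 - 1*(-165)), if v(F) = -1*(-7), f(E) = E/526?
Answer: 45490363/263 ≈ 1.7297e+5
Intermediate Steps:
f(E) = E/526 (f(E) = E*(1/526) = E/526)
v(F) = 7
((166071 + (60 - 143)²) + v(-366)) - f(-249 - 1*(-165)) = ((166071 + (60 - 143)²) + 7) - (-249 - 1*(-165))/526 = ((166071 + (-83)²) + 7) - (-249 + 165)/526 = ((166071 + 6889) + 7) - (-84)/526 = (172960 + 7) - 1*(-42/263) = 172967 + 42/263 = 45490363/263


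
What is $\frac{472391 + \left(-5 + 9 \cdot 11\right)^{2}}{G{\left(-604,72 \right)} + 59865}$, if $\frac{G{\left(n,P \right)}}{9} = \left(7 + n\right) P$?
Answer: $- \frac{160409}{108997} \approx -1.4717$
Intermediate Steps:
$G{\left(n,P \right)} = 9 P \left(7 + n\right)$ ($G{\left(n,P \right)} = 9 \left(7 + n\right) P = 9 P \left(7 + n\right)$)
$\frac{472391 + \left(-5 + 9 \cdot 11\right)^{2}}{G{\left(-604,72 \right)} + 59865} = \frac{472391 + \left(-5 + 9 \cdot 11\right)^{2}}{9 \cdot 72 \left(7 - 604\right) + 59865} = \frac{472391 + \left(-5 + 99\right)^{2}}{9 \cdot 72 \left(-597\right) + 59865} = \frac{472391 + 94^{2}}{-386856 + 59865} = \frac{472391 + 8836}{-326991} = 481227 \left(- \frac{1}{326991}\right) = - \frac{160409}{108997}$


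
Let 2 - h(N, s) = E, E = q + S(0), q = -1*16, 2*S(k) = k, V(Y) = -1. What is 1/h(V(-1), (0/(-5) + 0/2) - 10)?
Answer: 1/18 ≈ 0.055556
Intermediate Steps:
S(k) = k/2
q = -16
E = -16 (E = -16 + (½)*0 = -16 + 0 = -16)
h(N, s) = 18 (h(N, s) = 2 - 1*(-16) = 2 + 16 = 18)
1/h(V(-1), (0/(-5) + 0/2) - 10) = 1/18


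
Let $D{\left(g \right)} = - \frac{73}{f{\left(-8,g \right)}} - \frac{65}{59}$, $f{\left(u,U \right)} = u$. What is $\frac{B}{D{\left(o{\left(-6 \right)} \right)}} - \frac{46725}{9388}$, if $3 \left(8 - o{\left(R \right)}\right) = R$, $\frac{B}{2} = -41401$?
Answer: $- \frac{367083870647}{35552356} \approx -10325.0$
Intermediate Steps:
$B = -82802$ ($B = 2 \left(-41401\right) = -82802$)
$o{\left(R \right)} = 8 - \frac{R}{3}$
$D{\left(g \right)} = \frac{3787}{472}$ ($D{\left(g \right)} = - \frac{73}{-8} - \frac{65}{59} = \left(-73\right) \left(- \frac{1}{8}\right) - \frac{65}{59} = \frac{73}{8} - \frac{65}{59} = \frac{3787}{472}$)
$\frac{B}{D{\left(o{\left(-6 \right)} \right)}} - \frac{46725}{9388} = - \frac{82802}{\frac{3787}{472}} - \frac{46725}{9388} = \left(-82802\right) \frac{472}{3787} - \frac{46725}{9388} = - \frac{39082544}{3787} - \frac{46725}{9388} = - \frac{367083870647}{35552356}$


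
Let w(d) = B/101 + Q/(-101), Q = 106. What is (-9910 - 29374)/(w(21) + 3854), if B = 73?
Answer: -566812/55603 ≈ -10.194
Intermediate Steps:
w(d) = -33/101 (w(d) = 73/101 + 106/(-101) = 73*(1/101) + 106*(-1/101) = 73/101 - 106/101 = -33/101)
(-9910 - 29374)/(w(21) + 3854) = (-9910 - 29374)/(-33/101 + 3854) = -39284/389221/101 = -39284*101/389221 = -566812/55603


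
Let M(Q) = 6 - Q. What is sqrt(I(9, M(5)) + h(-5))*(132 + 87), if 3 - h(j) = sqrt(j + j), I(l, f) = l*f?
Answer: 219*sqrt(12 - I*sqrt(10)) ≈ 765.09 - 99.117*I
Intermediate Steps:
I(l, f) = f*l
h(j) = 3 - sqrt(2)*sqrt(j) (h(j) = 3 - sqrt(j + j) = 3 - sqrt(2*j) = 3 - sqrt(2)*sqrt(j))
sqrt(I(9, M(5)) + h(-5))*(132 + 87) = sqrt((6 - 1*5)*9 + (3 - sqrt(2)*sqrt(-5)))*(132 + 87) = sqrt((6 - 5)*9 + (3 - sqrt(2)*I*sqrt(5)))*219 = sqrt(1*9 + (3 - I*sqrt(10)))*219 = sqrt(9 + (3 - I*sqrt(10)))*219 = sqrt(12 - I*sqrt(10))*219 = 219*sqrt(12 - I*sqrt(10))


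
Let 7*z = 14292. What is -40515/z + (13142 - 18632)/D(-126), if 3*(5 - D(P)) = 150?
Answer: 486673/4764 ≈ 102.16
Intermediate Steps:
z = 14292/7 (z = (1/7)*14292 = 14292/7 ≈ 2041.7)
D(P) = -45 (D(P) = 5 - 1/3*150 = 5 - 50 = -45)
-40515/z + (13142 - 18632)/D(-126) = -40515/14292/7 + (13142 - 18632)/(-45) = -40515*7/14292 - 5490*(-1/45) = -94535/4764 + 122 = 486673/4764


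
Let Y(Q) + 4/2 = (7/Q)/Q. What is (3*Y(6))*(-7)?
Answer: 455/12 ≈ 37.917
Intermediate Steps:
Y(Q) = -2 + 7/Q² (Y(Q) = -2 + (7/Q)/Q = -2 + 7/Q²)
(3*Y(6))*(-7) = (3*(-2 + 7/6²))*(-7) = (3*(-2 + 7*(1/36)))*(-7) = (3*(-2 + 7/36))*(-7) = (3*(-65/36))*(-7) = -65/12*(-7) = 455/12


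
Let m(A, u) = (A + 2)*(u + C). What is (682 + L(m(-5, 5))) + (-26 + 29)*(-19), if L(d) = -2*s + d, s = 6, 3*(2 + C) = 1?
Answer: 603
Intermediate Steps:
C = -5/3 (C = -2 + (1/3)*1 = -2 + 1/3 = -5/3 ≈ -1.6667)
m(A, u) = (2 + A)*(-5/3 + u) (m(A, u) = (A + 2)*(u - 5/3) = (2 + A)*(-5/3 + u))
L(d) = -12 + d (L(d) = -2*6 + d = -12 + d)
(682 + L(m(-5, 5))) + (-26 + 29)*(-19) = (682 + (-12 + (-10/3 + 2*5 - 5/3*(-5) - 5*5))) + (-26 + 29)*(-19) = (682 + (-12 + (-10/3 + 10 + 25/3 - 25))) + 3*(-19) = (682 + (-12 - 10)) - 57 = (682 - 22) - 57 = 660 - 57 = 603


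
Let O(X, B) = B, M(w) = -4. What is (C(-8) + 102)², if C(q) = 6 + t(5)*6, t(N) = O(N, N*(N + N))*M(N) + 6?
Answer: 1115136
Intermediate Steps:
t(N) = 6 - 8*N² (t(N) = (N*(N + N))*(-4) + 6 = (N*(2*N))*(-4) + 6 = (2*N²)*(-4) + 6 = -8*N² + 6 = 6 - 8*N²)
C(q) = -1158 (C(q) = 6 + (6 - 8*5²)*6 = 6 + (6 - 8*25)*6 = 6 + (6 - 200)*6 = 6 - 194*6 = 6 - 1164 = -1158)
(C(-8) + 102)² = (-1158 + 102)² = (-1056)² = 1115136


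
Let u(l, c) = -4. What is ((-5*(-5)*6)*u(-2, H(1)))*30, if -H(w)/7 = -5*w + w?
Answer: -18000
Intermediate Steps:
H(w) = 28*w (H(w) = -7*(-5*w + w) = -(-28)*w = 28*w)
((-5*(-5)*6)*u(-2, H(1)))*30 = ((-5*(-5)*6)*(-4))*30 = ((25*6)*(-4))*30 = (150*(-4))*30 = -600*30 = -18000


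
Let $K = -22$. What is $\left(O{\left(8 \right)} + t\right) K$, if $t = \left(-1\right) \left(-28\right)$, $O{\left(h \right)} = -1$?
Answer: $-594$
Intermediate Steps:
$t = 28$
$\left(O{\left(8 \right)} + t\right) K = \left(-1 + 28\right) \left(-22\right) = 27 \left(-22\right) = -594$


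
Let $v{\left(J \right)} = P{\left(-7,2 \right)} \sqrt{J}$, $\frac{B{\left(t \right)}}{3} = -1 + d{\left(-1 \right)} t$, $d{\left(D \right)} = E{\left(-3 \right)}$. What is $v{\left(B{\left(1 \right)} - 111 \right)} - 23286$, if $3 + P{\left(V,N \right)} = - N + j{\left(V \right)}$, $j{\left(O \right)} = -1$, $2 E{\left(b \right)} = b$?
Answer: $-23286 - 3 i \sqrt{474} \approx -23286.0 - 65.315 i$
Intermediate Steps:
$E{\left(b \right)} = \frac{b}{2}$
$d{\left(D \right)} = - \frac{3}{2}$ ($d{\left(D \right)} = \frac{1}{2} \left(-3\right) = - \frac{3}{2}$)
$P{\left(V,N \right)} = -4 - N$ ($P{\left(V,N \right)} = -3 - \left(1 + N\right) = -4 - N$)
$B{\left(t \right)} = -3 - \frac{9 t}{2}$ ($B{\left(t \right)} = 3 \left(-1 - \frac{3 t}{2}\right) = -3 - \frac{9 t}{2}$)
$v{\left(J \right)} = - 6 \sqrt{J}$ ($v{\left(J \right)} = \left(-4 - 2\right) \sqrt{J} = - 6 \sqrt{J}$)
$v{\left(B{\left(1 \right)} - 111 \right)} - 23286 = - 6 \sqrt{\left(-3 - \frac{9}{2}\right) - 111} - 23286 = - 6 \sqrt{- \frac{15}{2} - 111} - 23286 = - 6 \sqrt{- \frac{237}{2}} - 23286 = - 6 \frac{i \sqrt{474}}{2} - 23286 = - 3 i \sqrt{474} - 23286 = -23286 - 3 i \sqrt{474}$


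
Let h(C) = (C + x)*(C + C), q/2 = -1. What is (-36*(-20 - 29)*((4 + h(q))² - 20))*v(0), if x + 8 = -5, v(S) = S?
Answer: 0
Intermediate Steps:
q = -2 (q = 2*(-1) = -2)
x = -13 (x = -8 - 5 = -13)
h(C) = 2*C*(-13 + C) (h(C) = (C - 13)*(C + C) = (-13 + C)*(2*C) = 2*C*(-13 + C))
(-36*(-20 - 29)*((4 + h(q))² - 20))*v(0) = -36*(-20 - 29)*((4 + 2*(-2)*(-13 - 2))² - 20)*0 = -(-1764)*((4 + 2*(-2)*(-15))² - 20)*0 = -(-1764)*((4 + 60)² - 20)*0 = -(-1764)*(64² - 20)*0 = -(-1764)*(4096 - 20)*0 = -(-1764)*4076*0 = -36*(-199724)*0 = 7190064*0 = 0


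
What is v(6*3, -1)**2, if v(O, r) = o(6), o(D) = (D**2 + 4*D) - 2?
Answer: 3364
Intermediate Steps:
o(D) = -2 + D**2 + 4*D
v(O, r) = 58 (v(O, r) = -2 + 6**2 + 4*6 = -2 + 36 + 24 = 58)
v(6*3, -1)**2 = 58**2 = 3364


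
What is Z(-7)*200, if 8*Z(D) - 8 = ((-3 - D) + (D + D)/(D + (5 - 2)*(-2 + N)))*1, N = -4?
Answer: 314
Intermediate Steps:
Z(D) = 5/8 - D/8 + D/(4*(-18 + D)) (Z(D) = 1 + (((-3 - D) + (D + D)/(D + (5 - 2)*(-2 - 4)))*1)/8 = 1 + (((-3 - D) + (2*D)/(D + 3*(-6)))*1)/8 = 1 + (((-3 - D) + (2*D)/(D - 18))*1)/8 = 1 + (((-3 - D) + (2*D)/(-18 + D))*1)/8 = 1 + (((-3 - D) + 2*D/(-18 + D))*1)/8 = 1 + ((-3 - D + 2*D/(-18 + D))*1)/8 = 1 + (-3 - D + 2*D/(-18 + D))/8 = 1 + (-3/8 - D/8 + D/(4*(-18 + D))) = 5/8 - D/8 + D/(4*(-18 + D)))
Z(-7)*200 = ((-90 - 1*(-7)² + 25*(-7))/(8*(-18 - 7)))*200 = ((⅛)*(-90 - 1*49 - 175)/(-25))*200 = ((⅛)*(-1/25)*(-90 - 49 - 175))*200 = ((⅛)*(-1/25)*(-314))*200 = (157/100)*200 = 314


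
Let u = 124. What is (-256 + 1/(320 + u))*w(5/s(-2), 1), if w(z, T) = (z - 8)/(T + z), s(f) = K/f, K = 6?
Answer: -3296227/888 ≈ -3712.0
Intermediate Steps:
s(f) = 6/f
w(z, T) = (-8 + z)/(T + z)
(-256 + 1/(320 + u))*w(5/s(-2), 1) = (-256 + 1/(320 + 124))*((-8 + 5/((6/(-2))))/(1 + 5/((6/(-2))))) = (-256 + 1/444)*((-8 + 5/((6*(-½))))/(1 + 5/((6*(-½))))) = (-256 + 1/444)*((-8 + 5/(-3))/(1 + 5/(-3))) = -113663*(-8 + 5*(-⅓))/(444*(1 + 5*(-⅓))) = -113663*(-8 - 5/3)/(444*(1 - 5/3)) = -113663*(-29)/(444*(-⅔)*3) = -(-113663)*(-29)/(296*3) = -113663/444*29/2 = -3296227/888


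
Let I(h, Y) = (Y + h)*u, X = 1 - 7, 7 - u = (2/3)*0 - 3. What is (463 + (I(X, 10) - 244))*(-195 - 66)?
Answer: -67599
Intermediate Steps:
u = 10 (u = 7 - ((2/3)*0 - 3) = 7 - ((2*(⅓))*0 - 3) = 7 - ((⅔)*0 - 3) = 7 - (0 - 3) = 7 - 1*(-3) = 7 + 3 = 10)
X = -6
I(h, Y) = 10*Y + 10*h (I(h, Y) = (Y + h)*10 = 10*Y + 10*h)
(463 + (I(X, 10) - 244))*(-195 - 66) = (463 + ((10*10 + 10*(-6)) - 244))*(-195 - 66) = (463 + ((100 - 60) - 244))*(-261) = (463 + (40 - 244))*(-261) = (463 - 204)*(-261) = 259*(-261) = -67599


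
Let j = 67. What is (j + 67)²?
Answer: 17956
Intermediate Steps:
(j + 67)² = (67 + 67)² = 134² = 17956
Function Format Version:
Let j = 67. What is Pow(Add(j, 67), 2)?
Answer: 17956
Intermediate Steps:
Pow(Add(j, 67), 2) = Pow(Add(67, 67), 2) = Pow(134, 2) = 17956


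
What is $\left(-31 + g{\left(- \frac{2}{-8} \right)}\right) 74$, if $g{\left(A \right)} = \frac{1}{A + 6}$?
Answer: $- \frac{57054}{25} \approx -2282.2$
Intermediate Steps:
$g{\left(A \right)} = \frac{1}{6 + A}$
$\left(-31 + g{\left(- \frac{2}{-8} \right)}\right) 74 = \left(-31 + \frac{1}{6 - \frac{2}{-8}}\right) 74 = \left(-31 + \frac{1}{6 - - \frac{1}{4}}\right) 74 = \left(-31 + \frac{1}{6 + \frac{1}{4}}\right) 74 = \left(-31 + \frac{1}{\frac{25}{4}}\right) 74 = \left(-31 + \frac{4}{25}\right) 74 = \left(- \frac{771}{25}\right) 74 = - \frac{57054}{25}$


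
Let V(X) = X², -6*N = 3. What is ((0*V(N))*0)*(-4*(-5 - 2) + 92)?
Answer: 0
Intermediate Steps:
N = -½ (N = -⅙*3 = -½ ≈ -0.50000)
((0*V(N))*0)*(-4*(-5 - 2) + 92) = ((0*(-½)²)*0)*(-4*(-5 - 2) + 92) = ((0*(¼))*0)*(-4*(-7) + 92) = (0*0)*(28 + 92) = 0*120 = 0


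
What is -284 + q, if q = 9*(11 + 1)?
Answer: -176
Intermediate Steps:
q = 108 (q = 9*12 = 108)
-284 + q = -284 + 108 = -176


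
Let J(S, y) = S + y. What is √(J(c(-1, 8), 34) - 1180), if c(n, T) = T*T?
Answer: I*√1082 ≈ 32.894*I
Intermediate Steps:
c(n, T) = T²
√(J(c(-1, 8), 34) - 1180) = √((8² + 34) - 1180) = √((64 + 34) - 1180) = √(98 - 1180) = √(-1082) = I*√1082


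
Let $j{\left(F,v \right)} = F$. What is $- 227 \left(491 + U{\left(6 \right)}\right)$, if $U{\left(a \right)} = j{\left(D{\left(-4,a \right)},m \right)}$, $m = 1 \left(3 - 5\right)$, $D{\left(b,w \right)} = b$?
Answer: $-110549$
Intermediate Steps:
$m = -2$ ($m = 1 \left(-2\right) = -2$)
$U{\left(a \right)} = -4$
$- 227 \left(491 + U{\left(6 \right)}\right) = - 227 \left(491 - 4\right) = \left(-227\right) 487 = -110549$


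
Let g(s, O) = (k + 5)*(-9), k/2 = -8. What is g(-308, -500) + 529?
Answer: 628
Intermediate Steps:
k = -16 (k = 2*(-8) = -16)
g(s, O) = 99 (g(s, O) = (-16 + 5)*(-9) = -11*(-9) = 99)
g(-308, -500) + 529 = 99 + 529 = 628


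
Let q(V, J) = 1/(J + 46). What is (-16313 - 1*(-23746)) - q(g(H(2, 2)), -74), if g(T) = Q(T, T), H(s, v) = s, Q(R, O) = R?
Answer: 208125/28 ≈ 7433.0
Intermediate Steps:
g(T) = T
q(V, J) = 1/(46 + J)
(-16313 - 1*(-23746)) - q(g(H(2, 2)), -74) = (-16313 - 1*(-23746)) - 1/(46 - 74) = (-16313 + 23746) - 1/(-28) = 7433 - 1*(-1/28) = 7433 + 1/28 = 208125/28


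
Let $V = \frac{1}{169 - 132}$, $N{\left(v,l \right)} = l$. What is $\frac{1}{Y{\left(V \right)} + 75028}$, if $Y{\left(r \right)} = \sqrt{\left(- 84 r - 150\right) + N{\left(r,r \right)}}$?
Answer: $\frac{2776036}{208280434641} - \frac{i \sqrt{208421}}{208280434641} \approx 1.3328 \cdot 10^{-5} - 2.1919 \cdot 10^{-9} i$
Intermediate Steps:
$V = \frac{1}{37} \approx 0.027027$
$Y{\left(r \right)} = \sqrt{-150 - 83 r}$ ($Y{\left(r \right)} = \sqrt{\left(- 84 r - 150\right) + r} = \sqrt{\left(-150 - 84 r\right) + r} = \sqrt{-150 - 83 r}$)
$\frac{1}{Y{\left(V \right)} + 75028} = \frac{1}{\sqrt{-150 - \frac{83}{37}} + 75028} = \frac{1}{\sqrt{- \frac{5633}{37}} + 75028} = \frac{1}{\frac{i \sqrt{208421}}{37} + 75028} = \frac{1}{75028 + \frac{i \sqrt{208421}}{37}}$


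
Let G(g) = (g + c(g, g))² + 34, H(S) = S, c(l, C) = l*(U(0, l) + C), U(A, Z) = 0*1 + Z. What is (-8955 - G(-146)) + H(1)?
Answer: -1805069184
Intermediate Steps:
U(A, Z) = Z (U(A, Z) = 0 + Z = Z)
c(l, C) = l*(C + l) (c(l, C) = l*(l + C) = l*(C + l))
G(g) = 34 + (g + 2*g²)² (G(g) = (g + g*(g + g))² + 34 = (g + g*(2*g))² + 34 = (g + 2*g²)² + 34 = 34 + (g + 2*g²)²)
(-8955 - G(-146)) + H(1) = (-8955 - (34 + (-146)²*(1 + 2*(-146))²)) + 1 = (-8955 - (34 + 21316*(1 - 292)²)) + 1 = (-8955 - (34 + 21316*(-291)²)) + 1 = (-8955 - (34 + 21316*84681)) + 1 = (-8955 - (34 + 1805060196)) + 1 = (-8955 - 1*1805060230) + 1 = (-8955 - 1805060230) + 1 = -1805069185 + 1 = -1805069184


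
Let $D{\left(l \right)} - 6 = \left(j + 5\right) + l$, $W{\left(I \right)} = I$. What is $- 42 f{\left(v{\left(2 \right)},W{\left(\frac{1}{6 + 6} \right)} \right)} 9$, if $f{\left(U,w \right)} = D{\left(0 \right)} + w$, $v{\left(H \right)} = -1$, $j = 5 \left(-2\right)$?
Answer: $- \frac{819}{2} \approx -409.5$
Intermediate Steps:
$j = -10$
$D{\left(l \right)} = 1 + l$ ($D{\left(l \right)} = 6 + \left(\left(-10 + 5\right) + l\right) = 6 + \left(-5 + l\right) = 1 + l$)
$f{\left(U,w \right)} = 1 + w$ ($f{\left(U,w \right)} = \left(1 + 0\right) + w = 1 + w$)
$- 42 f{\left(v{\left(2 \right)},W{\left(\frac{1}{6 + 6} \right)} \right)} 9 = - 42 \left(1 + \frac{1}{6 + 6}\right) 9 = - 42 \left(1 + \frac{1}{12}\right) 9 = \left(-42\right) \frac{13}{12} \cdot 9 = \left(- \frac{91}{2}\right) 9 = - \frac{819}{2}$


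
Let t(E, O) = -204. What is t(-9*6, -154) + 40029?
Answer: 39825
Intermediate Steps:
t(-9*6, -154) + 40029 = -204 + 40029 = 39825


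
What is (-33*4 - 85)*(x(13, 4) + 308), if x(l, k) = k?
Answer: -67704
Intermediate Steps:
(-33*4 - 85)*(x(13, 4) + 308) = (-33*4 - 85)*(4 + 308) = (-132 - 85)*312 = -217*312 = -67704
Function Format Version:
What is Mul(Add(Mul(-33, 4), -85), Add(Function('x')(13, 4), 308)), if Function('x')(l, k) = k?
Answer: -67704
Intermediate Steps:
Mul(Add(Mul(-33, 4), -85), Add(Function('x')(13, 4), 308)) = Mul(Add(Mul(-33, 4), -85), Add(4, 308)) = Mul(Add(-132, -85), 312) = Mul(-217, 312) = -67704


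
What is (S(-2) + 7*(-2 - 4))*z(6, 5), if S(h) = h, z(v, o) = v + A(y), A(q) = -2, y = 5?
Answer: -176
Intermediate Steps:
z(v, o) = -2 + v (z(v, o) = v - 2 = -2 + v)
(S(-2) + 7*(-2 - 4))*z(6, 5) = (-2 + 7*(-2 - 4))*(-2 + 6) = (-2 + 7*(-6))*4 = (-2 - 42)*4 = -44*4 = -176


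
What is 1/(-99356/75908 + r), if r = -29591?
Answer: -18977/561573246 ≈ -3.3793e-5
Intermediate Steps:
1/(-99356/75908 + r) = 1/(-99356/75908 - 29591) = 1/(-99356*1/75908 - 29591) = 1/(-24839/18977 - 29591) = 1/(-561573246/18977) = -18977/561573246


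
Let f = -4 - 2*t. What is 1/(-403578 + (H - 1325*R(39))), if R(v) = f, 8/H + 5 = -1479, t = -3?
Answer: -371/150710590 ≈ -2.4617e-6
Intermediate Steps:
f = 2 (f = -4 - 2*(-3) = -4 + 6 = 2)
H = -2/371 (H = 8/(-5 - 1479) = 8/(-1484) = 8*(-1/1484) = -2/371 ≈ -0.0053908)
R(v) = 2
1/(-403578 + (H - 1325*R(39))) = 1/(-403578 + (-2/371 - 1325*2)) = 1/(-403578 + (-2/371 - 2650)) = 1/(-403578 - 983152/371) = 1/(-150710590/371) = -371/150710590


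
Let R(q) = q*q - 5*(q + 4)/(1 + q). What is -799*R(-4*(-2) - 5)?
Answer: -799/4 ≈ -199.75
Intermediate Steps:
R(q) = q**2 - 5*(4 + q)/(1 + q)
-799*R(-4*(-2) - 5) = -799*(-20 + (-4*(-2) - 5)**2 + (-4*(-2) - 5)**3 - 5*(-4*(-2) - 5))/(1 + (-4*(-2) - 5)) = -799*(-20 + (8 - 5)**2 + (8 - 5)**3 - 5*(8 - 5))/(1 + (8 - 5)) = -799*(-20 + 3**2 + 3**3 - 5*3)/(1 + 3) = -799*(-20 + 9 + 27 - 15)/4 = -799/4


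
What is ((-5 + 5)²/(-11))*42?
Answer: 0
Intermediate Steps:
((-5 + 5)²/(-11))*42 = (0²*(-1/11))*42 = (0*(-1/11))*42 = 0*42 = 0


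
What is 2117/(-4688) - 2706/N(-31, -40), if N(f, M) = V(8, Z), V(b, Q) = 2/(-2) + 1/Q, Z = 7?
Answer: 14797899/4688 ≈ 3156.5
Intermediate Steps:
V(b, Q) = -1 + 1/Q (V(b, Q) = 2*(-½) + 1/Q = -1 + 1/Q)
N(f, M) = -6/7 (N(f, M) = (1 - 1*7)/7 = (1 - 7)/7 = (⅐)*(-6) = -6/7)
2117/(-4688) - 2706/N(-31, -40) = 2117/(-4688) - 2706/(-6/7) = 2117*(-1/4688) - 2706*(-7/6) = -2117/4688 + 3157 = 14797899/4688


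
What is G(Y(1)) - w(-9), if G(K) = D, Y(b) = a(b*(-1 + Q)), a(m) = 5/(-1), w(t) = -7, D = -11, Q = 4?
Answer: -4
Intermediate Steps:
a(m) = -5 (a(m) = 5*(-1) = -5)
Y(b) = -5
G(K) = -11
G(Y(1)) - w(-9) = -11 - 1*(-7) = -11 + 7 = -4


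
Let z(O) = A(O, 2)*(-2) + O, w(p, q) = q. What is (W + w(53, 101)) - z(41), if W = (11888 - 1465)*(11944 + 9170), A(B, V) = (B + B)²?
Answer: 220084730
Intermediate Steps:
A(B, V) = 4*B² (A(B, V) = (2*B)² = 4*B²)
W = 220071222 (W = 10423*21114 = 220071222)
z(O) = O - 8*O² (z(O) = (4*O²)*(-2) + O = -8*O² + O = O - 8*O²)
(W + w(53, 101)) - z(41) = (220071222 + 101) - 41*(1 - 8*41) = 220071323 - 41*(1 - 328) = 220071323 - 41*(-327) = 220071323 - 1*(-13407) = 220071323 + 13407 = 220084730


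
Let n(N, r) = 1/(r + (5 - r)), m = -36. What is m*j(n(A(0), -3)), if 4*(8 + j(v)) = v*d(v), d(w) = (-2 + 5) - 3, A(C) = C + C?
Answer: 288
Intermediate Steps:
A(C) = 2*C
d(w) = 0 (d(w) = 3 - 3 = 0)
n(N, r) = ⅕ (n(N, r) = 1/5 = ⅕)
j(v) = -8 (j(v) = -8 + (v*0)/4 = -8 + (¼)*0 = -8 + 0 = -8)
m*j(n(A(0), -3)) = -36*(-8) = 288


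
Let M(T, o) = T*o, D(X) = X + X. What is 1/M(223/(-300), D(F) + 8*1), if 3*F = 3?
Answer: -30/223 ≈ -0.13453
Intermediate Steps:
F = 1 (F = (1/3)*3 = 1)
D(X) = 2*X
1/M(223/(-300), D(F) + 8*1) = 1/((223/(-300))*(2*1 + 8*1)) = 1/((223*(-1/300))*(2 + 8)) = 1/(-223/300*10) = 1/(-223/30) = -30/223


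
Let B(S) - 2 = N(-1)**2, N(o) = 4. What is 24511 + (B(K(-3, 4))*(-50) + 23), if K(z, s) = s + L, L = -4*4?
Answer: 23634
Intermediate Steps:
L = -16
K(z, s) = -16 + s (K(z, s) = s - 16 = -16 + s)
B(S) = 18 (B(S) = 2 + 4**2 = 2 + 16 = 18)
24511 + (B(K(-3, 4))*(-50) + 23) = 24511 + (18*(-50) + 23) = 24511 + (-900 + 23) = 24511 - 877 = 23634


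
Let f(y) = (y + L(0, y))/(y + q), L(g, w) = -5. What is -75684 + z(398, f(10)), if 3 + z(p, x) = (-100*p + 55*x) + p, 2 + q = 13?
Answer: -2416594/21 ≈ -1.1508e+5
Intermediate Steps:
q = 11 (q = -2 + 13 = 11)
f(y) = (-5 + y)/(11 + y) (f(y) = (y - 5)/(y + 11) = (-5 + y)/(11 + y))
z(p, x) = -3 - 99*p + 55*x (z(p, x) = -3 + ((-100*p + 55*x) + p) = -3 + (-99*p + 55*x) = -3 - 99*p + 55*x)
-75684 + z(398, f(10)) = -75684 + (-3 - 99*398 + 55*((-5 + 10)/(11 + 10))) = -75684 + (-3 - 39402 + 55*(5/21)) = -75684 + (-3 - 39402 + 275/21) = -75684 - 827230/21 = -2416594/21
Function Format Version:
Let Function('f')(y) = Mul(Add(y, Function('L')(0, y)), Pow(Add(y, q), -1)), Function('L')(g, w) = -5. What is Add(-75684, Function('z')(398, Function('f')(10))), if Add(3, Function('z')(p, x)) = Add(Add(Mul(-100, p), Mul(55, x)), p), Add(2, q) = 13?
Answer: Rational(-2416594, 21) ≈ -1.1508e+5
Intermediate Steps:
q = 11 (q = Add(-2, 13) = 11)
Function('f')(y) = Mul(Pow(Add(11, y), -1), Add(-5, y)) (Function('f')(y) = Mul(Add(y, -5), Pow(Add(y, 11), -1)) = Mul(Add(-5, y), Pow(Add(11, y), -1)) = Mul(Pow(Add(11, y), -1), Add(-5, y)))
Function('z')(p, x) = Add(-3, Mul(-99, p), Mul(55, x)) (Function('z')(p, x) = Add(-3, Add(Add(Mul(-100, p), Mul(55, x)), p)) = Add(-3, Add(Mul(-99, p), Mul(55, x))) = Add(-3, Mul(-99, p), Mul(55, x)))
Add(-75684, Function('z')(398, Function('f')(10))) = Add(-75684, Add(-3, Mul(-99, 398), Mul(55, Mul(Pow(Add(11, 10), -1), Add(-5, 10))))) = Add(-75684, Add(-3, -39402, Mul(55, Mul(Pow(21, -1), 5)))) = Add(-75684, Add(-3, -39402, Mul(55, Mul(Rational(1, 21), 5)))) = Add(-75684, Add(-3, -39402, Mul(55, Rational(5, 21)))) = Add(-75684, Add(-3, -39402, Rational(275, 21))) = Add(-75684, Rational(-827230, 21)) = Rational(-2416594, 21)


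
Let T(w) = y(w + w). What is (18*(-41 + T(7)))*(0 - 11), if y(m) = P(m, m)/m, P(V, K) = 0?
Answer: 8118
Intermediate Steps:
y(m) = 0 (y(m) = 0/m = 0)
T(w) = 0
(18*(-41 + T(7)))*(0 - 11) = (18*(-41 + 0))*(0 - 11) = (18*(-41))*(-11) = -738*(-11) = 8118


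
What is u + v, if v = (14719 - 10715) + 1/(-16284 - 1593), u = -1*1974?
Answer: 36290309/17877 ≈ 2030.0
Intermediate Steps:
u = -1974
v = 71579507/17877 (v = 4004 + 1/(-17877) = 4004 - 1/17877 = 71579507/17877 ≈ 4004.0)
u + v = -1974 + 71579507/17877 = 36290309/17877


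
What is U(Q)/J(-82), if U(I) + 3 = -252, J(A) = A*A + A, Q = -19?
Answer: -85/2214 ≈ -0.038392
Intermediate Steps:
J(A) = A + A² (J(A) = A² + A = A + A²)
U(I) = -255 (U(I) = -3 - 252 = -255)
U(Q)/J(-82) = -255*(-1/(82*(1 - 82))) = -255/((-82*(-81))) = -255/6642 = -255*1/6642 = -85/2214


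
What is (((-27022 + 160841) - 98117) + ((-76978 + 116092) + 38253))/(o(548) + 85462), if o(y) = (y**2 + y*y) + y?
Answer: 113069/686618 ≈ 0.16468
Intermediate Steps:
o(y) = y + 2*y**2 (o(y) = (y**2 + y**2) + y = 2*y**2 + y = y + 2*y**2)
(((-27022 + 160841) - 98117) + ((-76978 + 116092) + 38253))/(o(548) + 85462) = (((-27022 + 160841) - 98117) + ((-76978 + 116092) + 38253))/(548*(1 + 2*548) + 85462) = ((133819 - 98117) + (39114 + 38253))/(548*(1 + 1096) + 85462) = (35702 + 77367)/(548*1097 + 85462) = 113069/(601156 + 85462) = 113069/686618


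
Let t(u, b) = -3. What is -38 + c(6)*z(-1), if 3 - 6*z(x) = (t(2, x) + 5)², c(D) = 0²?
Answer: -38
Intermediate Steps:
c(D) = 0
z(x) = -⅙ (z(x) = ½ - (-3 + 5)²/6 = ½ - ⅙*2² = ½ - ⅙*4 = ½ - ⅔ = -⅙)
-38 + c(6)*z(-1) = -38 + 0*(-⅙) = -38 + 0 = -38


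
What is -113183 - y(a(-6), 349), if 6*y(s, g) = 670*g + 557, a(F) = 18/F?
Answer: -304495/2 ≈ -1.5225e+5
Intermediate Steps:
y(s, g) = 557/6 + 335*g/3 (y(s, g) = (670*g + 557)/6 = (557 + 670*g)/6 = 557/6 + 335*g/3)
-113183 - y(a(-6), 349) = -113183 - (557/6 + (335/3)*349) = -113183 - (557/6 + 116915/3) = -113183 - 1*78129/2 = -113183 - 78129/2 = -304495/2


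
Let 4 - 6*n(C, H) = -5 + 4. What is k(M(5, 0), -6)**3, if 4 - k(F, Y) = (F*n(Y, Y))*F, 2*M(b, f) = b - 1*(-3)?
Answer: -21952/27 ≈ -813.04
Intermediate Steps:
n(C, H) = 5/6 (n(C, H) = 2/3 - (-5 + 4)/6 = 2/3 - 1/6*(-1) = 2/3 + 1/6 = 5/6)
M(b, f) = 3/2 + b/2 (M(b, f) = (b - 1*(-3))/2 = (b + 3)/2 = (3 + b)/2 = 3/2 + b/2)
k(F, Y) = 4 - 5*F**2/6 (k(F, Y) = 4 - F*(5/6)*F = 4 - 5*F/6*F = 4 - 5*F**2/6)
k(M(5, 0), -6)**3 = (4 - 5*(3/2 + (1/2)*5)**2/6)**3 = (4 - 5*(3/2 + 5/2)**2/6)**3 = (4 - 5/6*4**2)**3 = (4 - 5/6*16)**3 = (4 - 40/3)**3 = (-28/3)**3 = -21952/27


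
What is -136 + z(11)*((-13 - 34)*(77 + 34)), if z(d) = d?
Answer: -57523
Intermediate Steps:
-136 + z(11)*((-13 - 34)*(77 + 34)) = -136 + 11*((-13 - 34)*(77 + 34)) = -136 + 11*(-47*111) = -136 + 11*(-5217) = -136 - 57387 = -57523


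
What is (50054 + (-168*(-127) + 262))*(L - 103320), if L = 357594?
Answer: 18219240648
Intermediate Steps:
(50054 + (-168*(-127) + 262))*(L - 103320) = (50054 + (-168*(-127) + 262))*(357594 - 103320) = (50054 + (21336 + 262))*254274 = (50054 + 21598)*254274 = 71652*254274 = 18219240648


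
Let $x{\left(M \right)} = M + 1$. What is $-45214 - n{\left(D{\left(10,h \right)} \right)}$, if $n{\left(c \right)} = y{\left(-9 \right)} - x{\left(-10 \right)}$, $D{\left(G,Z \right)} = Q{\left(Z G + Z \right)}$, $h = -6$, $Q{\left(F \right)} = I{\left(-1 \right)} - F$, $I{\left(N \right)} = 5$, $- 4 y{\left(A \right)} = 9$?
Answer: $- \frac{180883}{4} \approx -45221.0$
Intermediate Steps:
$y{\left(A \right)} = - \frac{9}{4}$ ($y{\left(A \right)} = \left(- \frac{1}{4}\right) 9 = - \frac{9}{4}$)
$x{\left(M \right)} = 1 + M$
$Q{\left(F \right)} = 5 - F$
$D{\left(G,Z \right)} = 5 - Z - G Z$ ($D{\left(G,Z \right)} = 5 - \left(Z G + Z\right) = 5 - \left(G Z + Z\right) = 5 - \left(Z + G Z\right) = 5 - Z - G Z$)
$n{\left(c \right)} = \frac{27}{4}$ ($n{\left(c \right)} = - \frac{9}{4} - \left(1 - 10\right) = - \frac{9}{4} - -9 = - \frac{9}{4} + 9 = \frac{27}{4}$)
$-45214 - n{\left(D{\left(10,h \right)} \right)} = -45214 - \frac{27}{4} = - \frac{180883}{4}$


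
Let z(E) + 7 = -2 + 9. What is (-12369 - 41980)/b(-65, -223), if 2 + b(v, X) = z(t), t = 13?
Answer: 54349/2 ≈ 27175.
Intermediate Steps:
z(E) = 0 (z(E) = -7 + (-2 + 9) = -7 + 7 = 0)
b(v, X) = -2 (b(v, X) = -2 + 0 = -2)
(-12369 - 41980)/b(-65, -223) = (-12369 - 41980)/(-2) = -54349*(-½) = 54349/2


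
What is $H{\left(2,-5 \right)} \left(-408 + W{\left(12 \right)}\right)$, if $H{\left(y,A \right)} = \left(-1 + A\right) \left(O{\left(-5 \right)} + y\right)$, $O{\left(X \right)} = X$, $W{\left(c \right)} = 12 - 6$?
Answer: $-7236$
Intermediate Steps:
$W{\left(c \right)} = 6$ ($W{\left(c \right)} = 12 - 6 = 6$)
$H{\left(y,A \right)} = \left(-1 + A\right) \left(-5 + y\right)$
$H{\left(2,-5 \right)} \left(-408 + W{\left(12 \right)}\right) = \left(5 - 2 - -25 - 10\right) \left(-408 + 6\right) = \left(5 - 2 + 25 - 10\right) \left(-402\right) = 18 \left(-402\right) = -7236$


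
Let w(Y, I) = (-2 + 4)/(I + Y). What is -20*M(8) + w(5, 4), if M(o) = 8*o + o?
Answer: -12958/9 ≈ -1439.8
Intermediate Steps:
M(o) = 9*o
w(Y, I) = 2/(I + Y)
-20*M(8) + w(5, 4) = -180*8 + 2/(4 + 5) = -20*72 + 2/9 = -1440 + 2*(⅑) = -1440 + 2/9 = -12958/9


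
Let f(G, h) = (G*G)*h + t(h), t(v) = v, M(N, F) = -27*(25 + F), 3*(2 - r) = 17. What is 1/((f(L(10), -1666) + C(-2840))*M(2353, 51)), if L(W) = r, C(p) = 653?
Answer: 1/48040284 ≈ 2.0816e-8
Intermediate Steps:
r = -11/3 (r = 2 - ⅓*17 = 2 - 17/3 = -11/3 ≈ -3.6667)
M(N, F) = -675 - 27*F
L(W) = -11/3
f(G, h) = h + h*G² (f(G, h) = (G*G)*h + h = G²*h + h = h*G² + h = h + h*G²)
1/((f(L(10), -1666) + C(-2840))*M(2353, 51)) = 1/((-1666*(1 + (-11/3)²) + 653)*(-675 - 27*51)) = 1/((-1666*(1 + 121/9) + 653)*(-675 - 1377)) = 1/((-1666*130/9 + 653)*(-2052)) = -1/2052/(-216580/9 + 653) = -1/2052/(-210703/9) = -9/210703*(-1/2052) = 1/48040284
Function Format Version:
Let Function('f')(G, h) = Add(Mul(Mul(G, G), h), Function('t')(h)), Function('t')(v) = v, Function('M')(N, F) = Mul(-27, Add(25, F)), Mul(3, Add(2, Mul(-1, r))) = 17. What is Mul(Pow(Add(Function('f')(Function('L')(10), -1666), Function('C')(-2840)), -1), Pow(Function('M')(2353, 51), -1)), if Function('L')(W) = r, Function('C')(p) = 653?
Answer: Rational(1, 48040284) ≈ 2.0816e-8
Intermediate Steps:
r = Rational(-11, 3) (r = Add(2, Mul(Rational(-1, 3), 17)) = Add(2, Rational(-17, 3)) = Rational(-11, 3) ≈ -3.6667)
Function('M')(N, F) = Add(-675, Mul(-27, F))
Function('L')(W) = Rational(-11, 3)
Function('f')(G, h) = Add(h, Mul(h, Pow(G, 2))) (Function('f')(G, h) = Add(Mul(Mul(G, G), h), h) = Add(Mul(Pow(G, 2), h), h) = Add(Mul(h, Pow(G, 2)), h) = Add(h, Mul(h, Pow(G, 2))))
Mul(Pow(Add(Function('f')(Function('L')(10), -1666), Function('C')(-2840)), -1), Pow(Function('M')(2353, 51), -1)) = Mul(Pow(Add(Mul(-1666, Add(1, Pow(Rational(-11, 3), 2))), 653), -1), Pow(Add(-675, Mul(-27, 51)), -1)) = Mul(Pow(Add(Mul(-1666, Add(1, Rational(121, 9))), 653), -1), Pow(Add(-675, -1377), -1)) = Mul(Pow(Add(Mul(-1666, Rational(130, 9)), 653), -1), Pow(-2052, -1)) = Mul(Pow(Add(Rational(-216580, 9), 653), -1), Rational(-1, 2052)) = Mul(Pow(Rational(-210703, 9), -1), Rational(-1, 2052)) = Mul(Rational(-9, 210703), Rational(-1, 2052)) = Rational(1, 48040284)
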